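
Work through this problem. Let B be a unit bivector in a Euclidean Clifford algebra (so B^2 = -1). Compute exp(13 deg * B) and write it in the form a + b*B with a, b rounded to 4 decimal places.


For a unit bivector B with B^2 = -1, the exponential series gives
e^(theta*B) = cos(theta) + sin(theta)*B (the GA analogue of Euler's formula).
theta = 13 degrees = 0.226893 rad
cos(13 deg) = 0.9744
sin(13 deg) = 0.2250
exp(theta*B) = 0.9744 + 0.2250*B


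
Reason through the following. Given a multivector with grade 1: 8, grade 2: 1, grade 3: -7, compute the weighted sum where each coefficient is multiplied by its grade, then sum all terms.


Grade-weighted sum = sum of grade_k * coefficient_k
1*8 = 8
2*1 = 2
3*(-7) = -21
Total = 8 + 2 + (-21) = -11


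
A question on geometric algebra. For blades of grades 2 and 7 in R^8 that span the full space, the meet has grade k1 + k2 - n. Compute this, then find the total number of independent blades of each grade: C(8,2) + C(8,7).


Meet grade = grade(A) + grade(B) - n
= 2 + 7 - 8 = 1
C(8,2) = 28
C(8,7) = 8
dim_A + dim_B = 28 + 8 = 36


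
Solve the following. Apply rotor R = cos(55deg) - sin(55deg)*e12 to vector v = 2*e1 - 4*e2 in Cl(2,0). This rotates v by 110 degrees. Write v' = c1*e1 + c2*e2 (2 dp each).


Rotor R = cos(55deg) - sin(55deg)*e12
Rotation angle theta = 2 * 55 = 110 degrees
v' = R*v*~R rotates v by theta.
cos(110deg) = -0.3420, sin(110deg) = 0.9397
v'_1 = 2*cos(110deg) - (-4)*sin(110deg)
= 2*(-0.3420) - (-4)*0.9397
= 3.07
v'_2 = 2*sin(110deg) + (-4)*cos(110deg)
= 2*0.9397 + (-4)*(-0.3420)
= 3.25
v' = 3.07*e1 + 3.25*e2


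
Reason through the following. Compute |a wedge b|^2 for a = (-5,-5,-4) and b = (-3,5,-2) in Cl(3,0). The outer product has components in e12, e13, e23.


a wedge b = (a1*b2 - a2*b1)*e12 + (a1*b3 - a3*b1)*e13 + (a2*b3 - a3*b2)*e23
e12 coeff: (-5)*5 - (-5)*(-3) = -25 - 15 = -40
e13 coeff: (-5)*(-2) - (-4)*(-3) = 10 - 12 = -2
e23 coeff: (-5)*(-2) - (-4)*5 = 10 - (-20) = 30
|a wedge b|^2 = (-40)^2 + (-2)^2 + 30^2
= 1600 + 4 + 900
= 2504


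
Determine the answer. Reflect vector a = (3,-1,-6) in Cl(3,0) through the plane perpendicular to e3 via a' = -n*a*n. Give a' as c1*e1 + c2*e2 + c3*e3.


Reflection formula: a' = -n*a*n, with n = e3 (unit vector, n^2 = 1).
For reflection through hyperplane perp to e3:
The component along e3 flips sign, others stay.
a = (3, -1, -6)
a' = (3, -1, 6)
a' = 3*e1 - 1*e2 + 6*e3


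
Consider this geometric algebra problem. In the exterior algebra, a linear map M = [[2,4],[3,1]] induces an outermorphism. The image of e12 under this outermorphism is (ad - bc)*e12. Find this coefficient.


The outermorphism of a linear map f sends e1^e2 to f(e1)^f(e2).
f(e1) = 2*e1 + 3*e2
f(e2) = 4*e1 + 1*e2
f(e1) ^ f(e2) = (2*e1 + 3*e2) ^ (4*e1 + 1*e2)
= 2*1*e12 + 3*4*e21
= (2 - 12)*e12
= -10*e12
Coefficient = -10


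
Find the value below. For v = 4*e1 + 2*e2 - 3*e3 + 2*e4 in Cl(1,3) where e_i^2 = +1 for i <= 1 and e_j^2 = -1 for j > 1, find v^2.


v^2 = sum of c_i^2 * e_i^2
Positive signature terms (e_i^2 = +1): 4^2 = 16
Negative signature terms (e_j^2 = -1): 2^2 + (-3)^2 + 2^2 = 17
v^2 = 16 - 17 = -1


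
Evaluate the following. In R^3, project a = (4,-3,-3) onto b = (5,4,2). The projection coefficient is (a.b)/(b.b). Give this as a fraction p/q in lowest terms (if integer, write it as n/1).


Projection coefficient = (a . b) / (b . b)
a . b = 4*5 + (-3)*4 + (-3)*2
= 20 + (-12) + (-6) = 2
b . b = 5^2 + 4^2 + 2^2
= 25 + 16 + 4 = 45
Coefficient = 2/45
In lowest terms: 2/45


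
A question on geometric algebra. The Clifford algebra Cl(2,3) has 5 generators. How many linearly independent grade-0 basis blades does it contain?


Number of grade-k basis blades in Cl(p,q) with n = p + q is C(n, k).
n = 2 + 3 = 5
C(5, 0) = 5! / (0! * 5!)
= 120 / (1 * 120)
= 1


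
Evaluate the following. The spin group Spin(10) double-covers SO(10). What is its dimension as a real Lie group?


Spin(n) double-covers SO(n); both have Lie algebra so(n) of dimension n(n-1)/2.
n = 10
n(n-1) = 10 * 9 = 90
dim Spin(10) = 90/2 = 45


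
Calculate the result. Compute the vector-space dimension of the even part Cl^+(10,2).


Even subalgebra dimension = 2^(n-1)
n = 10 + 2 = 12
2^(12 - 1) = 2^11 = 2048
Verification: sum of C(12,k) for even k = 1 + 66 + 495 + 924 + 495 + 66 + 1 = 2048
Result = 2048


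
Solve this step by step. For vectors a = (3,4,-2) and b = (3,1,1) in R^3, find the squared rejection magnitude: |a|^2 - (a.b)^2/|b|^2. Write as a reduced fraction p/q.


|a|^2 = 3^2 + 4^2 + (-2)^2 = 29
|b|^2 = 3^2 + 1^2 + 1^2 = 11
a . b = 3*3 + 4*1 + (-2)*1 = 11
(a.b)^2 = 11^2 = 121
|rej|^2 = 29 - 121/11
= (319 - 121)/11
= 198/11
In lowest terms: 18/1


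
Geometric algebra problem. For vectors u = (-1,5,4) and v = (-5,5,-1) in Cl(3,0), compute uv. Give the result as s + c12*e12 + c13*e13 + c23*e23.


In Cl(3,0): e_i^2 = 1, e_ie_j = -e_je_i for i != j.
Scalar part = u . v = (-1)*(-5) + 5*5 + 4*(-1)
= 5 + 25 + (-4) = 26
e12 coeff = (-1)*5 - 5*(-5) = -5 - (-25) = 20
e13 coeff = (-1)*(-1) - 4*(-5) = 1 - (-20) = 21
e23 coeff = 5*(-1) - 4*5 = -5 - 20 = -25
uv = 26 + 20*e12 + 21*e13 - 25*e23


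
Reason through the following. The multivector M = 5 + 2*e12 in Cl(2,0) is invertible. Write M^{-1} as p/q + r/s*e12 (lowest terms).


M = 5 + 2*e12, where e12^2 = -1.
Since M commutes with its reverse ~M = a - b*e12, M * ~M = a^2 - b^2*e12^2 = a^2 + b^2.
So M^{-1} = ~M / (a^2 + b^2) = (a - b*e12)/(a^2 + b^2).
a^2 + b^2 = 25 + 4 = 29
Scalar part = 5/29 = 5/29
Bivector coeff = -2/29 = -2/29
M^{-1} = 5/29 - 2/29*e12


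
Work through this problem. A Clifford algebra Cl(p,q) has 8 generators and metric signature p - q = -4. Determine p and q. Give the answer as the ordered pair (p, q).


We need p + q = 8 and p - q = -4.
Adding: 2p = 8 + (-4) = 4, so p = 2.
Then q = 8 - 2 = 6.
(p, q) = (2, 6)


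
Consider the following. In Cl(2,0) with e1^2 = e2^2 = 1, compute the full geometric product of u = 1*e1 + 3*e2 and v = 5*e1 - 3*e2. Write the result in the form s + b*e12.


Expand: (1*e1 + 3*e2)(5*e1 - 3*e2)
= 1*5*e1e1 + 1*(-3)*e1e2 + 3*5*e2e1 + 3*(-3)*e2e2
Using e1^2 = e2^2 = 1, e2e1 = -e1e2:
Scalar part s = 1*5 + 3*(-3) = 5 + (-9) = -4
Bivector part b = 1*(-3) - 3*5 = -3 - 15 = -18
uv = -4 - 18*e12


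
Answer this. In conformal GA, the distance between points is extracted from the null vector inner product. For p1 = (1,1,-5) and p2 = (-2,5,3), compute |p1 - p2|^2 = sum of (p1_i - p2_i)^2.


p1 - p2 = (3, -4, -8)
|p1 - p2|^2 = 3^2 + (-4)^2 + (-8)^2
= 9 + 16 + 64
= 89


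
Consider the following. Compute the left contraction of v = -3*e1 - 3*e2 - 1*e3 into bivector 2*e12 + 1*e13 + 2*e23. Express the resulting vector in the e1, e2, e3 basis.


Left contraction v _| B = <vB>_1 (grade-1 part of the geometric product vB).
Using e1_|e12 = e2, e2_|e12 = -e1, e1_|e13 = e3, e3_|e13 = -e1, e2_|e23 = e3, e3_|e23 = -e2:
e1 coeff: -v2*b12 - v3*b13 = -(-3)*(2) - (-1)*(1) = 7
e2 coeff: v1*b12 - v3*b23 = (-3)*(2) - (-1)*(2) = -4
e3 coeff: v1*b13 + v2*b23 = (-3)*(1) + (-3)*(2) = -9
v _| B = 7*e1 - 4*e2 - 9*e3


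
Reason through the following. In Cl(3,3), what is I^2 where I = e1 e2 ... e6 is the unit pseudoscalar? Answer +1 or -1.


The pseudoscalar I = e1...e_n (product of all n generators) of Cl(p,q) satisfies I^2 = (-1)^(q + n(n-1)/2).
p = 3, q = 3, n = p + q = 6
n(n-1)/2 = 6 * 5 / 2 = 15
Exponent = q + n(n-1)/2 = 3 + 15 = 18
I^2 = (-1)^18 = +1


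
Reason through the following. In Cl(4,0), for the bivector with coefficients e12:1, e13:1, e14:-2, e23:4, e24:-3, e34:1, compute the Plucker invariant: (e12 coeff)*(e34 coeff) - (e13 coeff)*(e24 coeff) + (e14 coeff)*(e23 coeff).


Plucker relation: af - be + cd
a*f = 1*1 = 1
b*e = 1*(-3) = -3
c*d = (-2)*4 = -8
af - be + cd = 1 - (-3) + (-8)
= -4


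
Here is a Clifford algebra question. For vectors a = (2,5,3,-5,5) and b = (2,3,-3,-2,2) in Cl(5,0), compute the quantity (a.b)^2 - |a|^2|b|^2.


a . b = 2*2 + 5*3 + 3*(-3) + (-5)*(-2) + 5*2
= 4 + 15 + (-9) + 10 + 10 = 30
|a|^2 = 2^2 + 5^2 + 3^2 + (-5)^2 + 5^2 = 88
|b|^2 = 2^2 + 3^2 + (-3)^2 + (-2)^2 + 2^2 = 30
(a.b)^2 = 30^2 = 900
|a|^2 * |b|^2 = 88 * 30 = 2640
Result = 900 - 2640 = -1740


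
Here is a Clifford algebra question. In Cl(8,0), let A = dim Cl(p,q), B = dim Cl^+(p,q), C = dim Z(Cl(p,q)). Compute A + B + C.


n = 8 + 0 = 8
Total dim = 2^8 = 256
Even subalgebra dim = 2^7 = 128
n is even, so center dim = 1
Sum = 256 + 128 + 1 = 385


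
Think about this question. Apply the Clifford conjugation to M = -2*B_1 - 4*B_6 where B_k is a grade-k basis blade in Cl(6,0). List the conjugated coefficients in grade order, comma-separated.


Clifford conjugate sign for grade k: (-1)^(k(k+1)/2)
Grade 1: (-1)^(1*2/2) = (-1)^1 = -1, coeff -2 -> 2
Grade 6: (-1)^(6*7/2) = (-1)^21 = -1, coeff -4 -> 4
Conjugated coefficients: 2, 4


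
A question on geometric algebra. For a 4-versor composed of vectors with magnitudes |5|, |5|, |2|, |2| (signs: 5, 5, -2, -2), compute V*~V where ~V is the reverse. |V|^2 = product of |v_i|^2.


Each vector v_i has |v_i|^2 = s_i^2
Squared scales: 5^2 = 25, 5^2 = 25, (-2)^2 = 4, (-2)^2 = 4
|V|^2 = 25 * 25 * 4 * 4
= 10000


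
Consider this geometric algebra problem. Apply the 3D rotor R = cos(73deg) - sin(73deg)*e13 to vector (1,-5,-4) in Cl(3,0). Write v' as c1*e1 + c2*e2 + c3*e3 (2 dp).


Rotor R = cos(73deg) - sin(73deg)*e13
Rotation angle theta = 2 * 73 = 146 degrees in the e13 plane (e1 -> e3).
The component perpendicular to the plane (e2) is invariant: v'_2 = v2 = -5.00
cos(146deg) = -0.8290, sin(146deg) = 0.5592
v'_1 = v1*cos(theta) - v3*sin(theta) = 1*(-0.8290) - (-4)*0.5592 = 1.41
v'_3 = v1*sin(theta) + v3*cos(theta) = 1*0.5592 + (-4)*(-0.8290) = 3.88
v' = 1.41*e1 - 5.00*e2 + 3.88*e3


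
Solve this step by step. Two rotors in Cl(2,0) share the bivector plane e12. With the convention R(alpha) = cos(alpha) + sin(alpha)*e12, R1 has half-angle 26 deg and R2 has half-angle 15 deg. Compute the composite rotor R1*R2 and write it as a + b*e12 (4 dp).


Same-plane rotors commute and their half-angles add:
R1*R2 = cos(a1 + a2) + sin(a1 + a2)*e12.
a1 + a2 = 26 + 15 = 41 deg
cos(41 deg) = 0.7547
sin(41 deg) = 0.6561
R1*R2 = 0.7547 + 0.6561*e12


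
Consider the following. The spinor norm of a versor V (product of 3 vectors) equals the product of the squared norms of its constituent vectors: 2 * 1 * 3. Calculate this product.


Spinor norm N(V) = |v1|^2 * |v2|^2 * ... * |v3|^2
= 2 * 1 * 3
Running product: 2, 2, 6
N(V) = 6


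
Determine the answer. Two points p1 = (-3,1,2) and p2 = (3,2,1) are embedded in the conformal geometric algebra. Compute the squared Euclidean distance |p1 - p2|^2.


p1 - p2 = (-6, -1, 1)
|p1 - p2|^2 = (-6)^2 + (-1)^2 + 1^2
= 36 + 1 + 1
= 38


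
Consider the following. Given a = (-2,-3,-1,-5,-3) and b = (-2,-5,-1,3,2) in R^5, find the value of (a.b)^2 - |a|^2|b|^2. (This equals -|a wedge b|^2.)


a . b = (-2)*(-2) + (-3)*(-5) + (-1)*(-1) + (-5)*3 + (-3)*2
= 4 + 15 + 1 + (-15) + (-6) = -1
|a|^2 = (-2)^2 + (-3)^2 + (-1)^2 + (-5)^2 + (-3)^2 = 48
|b|^2 = (-2)^2 + (-5)^2 + (-1)^2 + 3^2 + 2^2 = 43
(a.b)^2 = (-1)^2 = 1
|a|^2 * |b|^2 = 48 * 43 = 2064
Result = 1 - 2064 = -2063


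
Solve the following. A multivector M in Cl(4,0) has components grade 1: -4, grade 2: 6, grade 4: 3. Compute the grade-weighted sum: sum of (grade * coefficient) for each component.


Grade-weighted sum = sum of grade_k * coefficient_k
1*(-4) = -4
2*6 = 12
4*3 = 12
Total = -4 + 12 + 12 = 20


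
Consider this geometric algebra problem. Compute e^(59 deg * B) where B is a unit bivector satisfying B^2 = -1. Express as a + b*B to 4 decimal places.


For a unit bivector B with B^2 = -1, the exponential series gives
e^(theta*B) = cos(theta) + sin(theta)*B (the GA analogue of Euler's formula).
theta = 59 degrees = 1.029744 rad
cos(59 deg) = 0.5150
sin(59 deg) = 0.8572
exp(theta*B) = 0.5150 + 0.8572*B


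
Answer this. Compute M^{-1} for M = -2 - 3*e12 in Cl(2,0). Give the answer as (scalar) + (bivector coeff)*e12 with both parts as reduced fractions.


M = -2 - 3*e12, where e12^2 = -1.
Since M commutes with its reverse ~M = a - b*e12, M * ~M = a^2 - b^2*e12^2 = a^2 + b^2.
So M^{-1} = ~M / (a^2 + b^2) = (a - b*e12)/(a^2 + b^2).
a^2 + b^2 = 4 + 9 = 13
Scalar part = -2/13 = -2/13
Bivector coeff = 3/13 = 3/13
M^{-1} = -2/13 + 3/13*e12


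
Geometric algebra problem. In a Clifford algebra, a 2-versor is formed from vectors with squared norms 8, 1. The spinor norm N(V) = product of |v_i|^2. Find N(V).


Spinor norm N(V) = |v1|^2 * |v2|^2 * ... * |v2|^2
= 8 * 1
Running product: 8, 8
N(V) = 8


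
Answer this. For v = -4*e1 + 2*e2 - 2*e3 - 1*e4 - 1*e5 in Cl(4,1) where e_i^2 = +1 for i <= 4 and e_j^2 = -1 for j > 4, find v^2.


v^2 = sum of c_i^2 * e_i^2
Positive signature terms (e_i^2 = +1): (-4)^2 + 2^2 + (-2)^2 + (-1)^2 = 25
Negative signature terms (e_j^2 = -1): (-1)^2 = 1
v^2 = 25 - 1 = 24


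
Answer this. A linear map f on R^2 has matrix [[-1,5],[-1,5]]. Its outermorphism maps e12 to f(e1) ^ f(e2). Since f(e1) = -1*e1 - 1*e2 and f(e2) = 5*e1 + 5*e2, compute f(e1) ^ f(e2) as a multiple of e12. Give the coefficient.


The outermorphism of a linear map f sends e1^e2 to f(e1)^f(e2).
f(e1) = -1*e1 - 1*e2
f(e2) = 5*e1 + 5*e2
f(e1) ^ f(e2) = (-1*e1 - 1*e2) ^ (5*e1 + 5*e2)
= (-1)*5*e12 + (-1)*5*e21
= (-5 - (-5))*e12
= 0*e12
Coefficient = 0


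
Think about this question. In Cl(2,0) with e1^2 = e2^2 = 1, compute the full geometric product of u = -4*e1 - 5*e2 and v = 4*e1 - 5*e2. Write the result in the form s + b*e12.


Expand: (-4*e1 - 5*e2)(4*e1 - 5*e2)
= (-4)*4*e1e1 + (-4)*(-5)*e1e2 + (-5)*4*e2e1 + (-5)*(-5)*e2e2
Using e1^2 = e2^2 = 1, e2e1 = -e1e2:
Scalar part s = (-4)*4 + (-5)*(-5) = -16 + 25 = 9
Bivector part b = (-4)*(-5) - (-5)*4 = 20 - (-20) = 40
uv = 9 + 40*e12


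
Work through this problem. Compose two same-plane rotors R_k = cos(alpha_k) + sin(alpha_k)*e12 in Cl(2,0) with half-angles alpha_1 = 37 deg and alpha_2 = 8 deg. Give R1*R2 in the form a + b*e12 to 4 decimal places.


Same-plane rotors commute and their half-angles add:
R1*R2 = cos(a1 + a2) + sin(a1 + a2)*e12.
a1 + a2 = 37 + 8 = 45 deg
cos(45 deg) = 0.7071
sin(45 deg) = 0.7071
R1*R2 = 0.7071 + 0.7071*e12


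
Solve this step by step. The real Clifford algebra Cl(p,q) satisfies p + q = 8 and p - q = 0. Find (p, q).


We need p + q = 8 and p - q = 0.
Adding: 2p = 8 + 0 = 8, so p = 4.
Then q = 8 - 4 = 4.
(p, q) = (4, 4)


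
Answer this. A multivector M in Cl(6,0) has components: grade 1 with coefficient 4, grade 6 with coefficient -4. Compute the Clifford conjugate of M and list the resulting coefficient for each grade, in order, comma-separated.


Clifford conjugate sign for grade k: (-1)^(k(k+1)/2)
Grade 1: (-1)^(1*2/2) = (-1)^1 = -1, coeff 4 -> -4
Grade 6: (-1)^(6*7/2) = (-1)^21 = -1, coeff -4 -> 4
Conjugated coefficients: -4, 4


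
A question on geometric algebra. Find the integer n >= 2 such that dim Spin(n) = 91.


dim Spin(n) = dim so(n) = n(n-1)/2.
Solve n(n-1)/2 = 91, i.e. n^2 - n - 182 = 0.
Discriminant = 1 + 8*91 = 729
n = (1 + sqrt(729))/2 = (1 + 27)/2 = 14


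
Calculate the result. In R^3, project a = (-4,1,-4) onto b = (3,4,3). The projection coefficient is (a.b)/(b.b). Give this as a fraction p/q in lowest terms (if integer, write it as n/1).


Projection coefficient = (a . b) / (b . b)
a . b = (-4)*3 + 1*4 + (-4)*3
= -12 + 4 + (-12) = -20
b . b = 3^2 + 4^2 + 3^2
= 9 + 16 + 9 = 34
Coefficient = -20/34
In lowest terms: -10/17


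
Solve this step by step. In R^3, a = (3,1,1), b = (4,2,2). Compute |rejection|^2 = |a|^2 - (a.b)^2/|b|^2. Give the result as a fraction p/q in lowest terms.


|a|^2 = 3^2 + 1^2 + 1^2 = 11
|b|^2 = 4^2 + 2^2 + 2^2 = 24
a . b = 3*4 + 1*2 + 1*2 = 16
(a.b)^2 = 16^2 = 256
|rej|^2 = 11 - 256/24
= (264 - 256)/24
= 8/24
In lowest terms: 1/3


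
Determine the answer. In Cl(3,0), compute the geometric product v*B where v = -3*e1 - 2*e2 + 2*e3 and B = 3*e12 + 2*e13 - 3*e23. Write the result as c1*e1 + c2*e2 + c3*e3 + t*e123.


vB has grade-1 (vector) and grade-3 (trivector) parts: vB = (v _| B) + (v ^ B).
Vector part <vB>_1:
  e1: -v2*b12 - v3*b13 = -(-2)*(3) - (2)*(2) = 2
  e2: v1*b12 - v3*b23 = (-3)*(3) - (2)*(-3) = -3
  e3: v1*b13 + v2*b23 = (-3)*(2) + (-2)*(-3) = 0
Trivector part <vB>_3:
  e123: v1*b23 - v2*b13 + v3*b12 = (-3)*(-3) - (-2)*(2) + (2)*(3) = 19
vB = 2*e1 - 3*e2 + 0*e3 + 19*e123


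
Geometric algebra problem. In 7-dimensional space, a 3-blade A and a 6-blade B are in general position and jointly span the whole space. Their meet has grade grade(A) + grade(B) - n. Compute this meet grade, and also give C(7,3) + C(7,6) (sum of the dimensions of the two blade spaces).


Meet grade = grade(A) + grade(B) - n
= 3 + 6 - 7 = 2
C(7,3) = 35
C(7,6) = 7
dim_A + dim_B = 35 + 7 = 42


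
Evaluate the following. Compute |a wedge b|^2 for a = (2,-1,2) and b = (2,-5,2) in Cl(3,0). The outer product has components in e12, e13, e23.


a wedge b = (a1*b2 - a2*b1)*e12 + (a1*b3 - a3*b1)*e13 + (a2*b3 - a3*b2)*e23
e12 coeff: 2*(-5) - (-1)*2 = -10 - (-2) = -8
e13 coeff: 2*2 - 2*2 = 4 - 4 = 0
e23 coeff: (-1)*2 - 2*(-5) = -2 - (-10) = 8
|a wedge b|^2 = (-8)^2 + 0^2 + 8^2
= 64 + 0 + 64
= 128


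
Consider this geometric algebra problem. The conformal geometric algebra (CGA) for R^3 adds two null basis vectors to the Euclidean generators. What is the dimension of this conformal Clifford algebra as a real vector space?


The conformal model of R^3 uses Cl(4,1): the 3 Euclidean generators plus two extra orthogonal generators e+ (e+^2 = +1) and e- (e-^2 = -1), from which the null vectors e0, einf are built.
Number of generators m = 3 + 2 = 5.
dim Cl(p,q) = 2^m = 2^5 = 32


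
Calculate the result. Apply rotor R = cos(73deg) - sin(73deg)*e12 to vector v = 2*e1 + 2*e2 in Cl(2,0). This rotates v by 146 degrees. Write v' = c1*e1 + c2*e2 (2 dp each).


Rotor R = cos(73deg) - sin(73deg)*e12
Rotation angle theta = 2 * 73 = 146 degrees
v' = R*v*~R rotates v by theta.
cos(146deg) = -0.8290, sin(146deg) = 0.5592
v'_1 = 2*cos(146deg) - 2*sin(146deg)
= 2*(-0.8290) - 2*0.5592
= -2.78
v'_2 = 2*sin(146deg) + 2*cos(146deg)
= 2*0.5592 + 2*(-0.8290)
= -0.54
v' = -2.78*e1 - 0.54*e2


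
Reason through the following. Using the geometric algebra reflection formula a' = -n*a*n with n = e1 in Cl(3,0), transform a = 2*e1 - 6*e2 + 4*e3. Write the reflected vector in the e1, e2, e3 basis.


Reflection formula: a' = -n*a*n, with n = e1 (unit vector, n^2 = 1).
For reflection through hyperplane perp to e1:
The component along e1 flips sign, others stay.
a = (2, -6, 4)
a' = (-2, -6, 4)
a' = -2*e1 - 6*e2 + 4*e3


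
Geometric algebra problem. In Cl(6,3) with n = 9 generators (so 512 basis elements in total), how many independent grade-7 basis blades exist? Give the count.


Number of grade-k basis blades in Cl(p,q) with n = p + q is C(n, k).
n = 6 + 3 = 9
C(9, 7) = 9! / (7! * 2!)
= 362880 / (5040 * 2)
= 36


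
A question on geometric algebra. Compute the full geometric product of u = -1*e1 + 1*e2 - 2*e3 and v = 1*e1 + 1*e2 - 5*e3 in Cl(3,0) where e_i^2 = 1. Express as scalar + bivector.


In Cl(3,0): e_i^2 = 1, e_ie_j = -e_je_i for i != j.
Scalar part = u . v = (-1)*1 + 1*1 + (-2)*(-5)
= -1 + 1 + 10 = 10
e12 coeff = (-1)*1 - 1*1 = -1 - 1 = -2
e13 coeff = (-1)*(-5) - (-2)*1 = 5 - (-2) = 7
e23 coeff = 1*(-5) - (-2)*1 = -5 - (-2) = -3
uv = 10 - 2*e12 + 7*e13 - 3*e23


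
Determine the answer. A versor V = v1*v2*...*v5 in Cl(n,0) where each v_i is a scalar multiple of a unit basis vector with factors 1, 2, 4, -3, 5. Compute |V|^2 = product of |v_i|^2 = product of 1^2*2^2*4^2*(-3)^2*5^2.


Each vector v_i has |v_i|^2 = s_i^2
Squared scales: 1^2 = 1, 2^2 = 4, 4^2 = 16, (-3)^2 = 9, 5^2 = 25
|V|^2 = 1 * 4 * 16 * 9 * 25
= 14400


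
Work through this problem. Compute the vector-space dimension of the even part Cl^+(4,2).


Even subalgebra dimension = 2^(n-1)
n = 4 + 2 = 6
2^(6 - 1) = 2^5 = 32
Verification: sum of C(6,k) for even k = 1 + 15 + 15 + 1 = 32
Result = 32


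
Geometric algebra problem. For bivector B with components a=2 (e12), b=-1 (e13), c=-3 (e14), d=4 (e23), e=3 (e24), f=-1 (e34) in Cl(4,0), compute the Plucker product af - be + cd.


Plucker relation: af - be + cd
a*f = 2*(-1) = -2
b*e = (-1)*3 = -3
c*d = (-3)*4 = -12
af - be + cd = -2 - (-3) + (-12)
= -11


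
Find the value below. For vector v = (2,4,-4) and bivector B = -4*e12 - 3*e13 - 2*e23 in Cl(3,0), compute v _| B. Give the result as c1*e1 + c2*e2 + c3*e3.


Left contraction v _| B = <vB>_1 (grade-1 part of the geometric product vB).
Using e1_|e12 = e2, e2_|e12 = -e1, e1_|e13 = e3, e3_|e13 = -e1, e2_|e23 = e3, e3_|e23 = -e2:
e1 coeff: -v2*b12 - v3*b13 = -(4)*(-4) - (-4)*(-3) = 4
e2 coeff: v1*b12 - v3*b23 = (2)*(-4) - (-4)*(-2) = -16
e3 coeff: v1*b13 + v2*b23 = (2)*(-3) + (4)*(-2) = -14
v _| B = 4*e1 - 16*e2 - 14*e3


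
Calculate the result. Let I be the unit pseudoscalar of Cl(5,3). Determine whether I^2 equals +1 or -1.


The pseudoscalar I = e1...e_n (product of all n generators) of Cl(p,q) satisfies I^2 = (-1)^(q + n(n-1)/2).
p = 5, q = 3, n = p + q = 8
n(n-1)/2 = 8 * 7 / 2 = 28
Exponent = q + n(n-1)/2 = 3 + 28 = 31
I^2 = (-1)^31 = -1


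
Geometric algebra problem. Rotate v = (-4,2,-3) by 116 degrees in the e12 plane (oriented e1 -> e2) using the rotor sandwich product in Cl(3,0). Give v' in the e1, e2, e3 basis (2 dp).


Rotor R = cos(58deg) - sin(58deg)*e12
Rotation angle theta = 2 * 58 = 116 degrees in the e12 plane (e1 -> e2).
The component perpendicular to the plane (e3) is invariant: v'_3 = v3 = -3.00
cos(116deg) = -0.4384, sin(116deg) = 0.8988
v'_1 = v1*cos(theta) - v2*sin(theta) = -4*(-0.4384) - 2*0.8988 = -0.04
v'_2 = v1*sin(theta) + v2*cos(theta) = -4*0.8988 + 2*(-0.4384) = -4.47
v' = -0.04*e1 - 4.47*e2 - 3.00*e3


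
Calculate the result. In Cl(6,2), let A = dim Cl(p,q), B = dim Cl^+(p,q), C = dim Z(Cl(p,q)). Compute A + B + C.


n = 6 + 2 = 8
Total dim = 2^8 = 256
Even subalgebra dim = 2^7 = 128
n is even, so center dim = 1
Sum = 256 + 128 + 1 = 385


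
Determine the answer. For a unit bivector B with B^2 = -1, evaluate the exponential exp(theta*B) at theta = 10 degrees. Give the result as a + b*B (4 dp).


For a unit bivector B with B^2 = -1, the exponential series gives
e^(theta*B) = cos(theta) + sin(theta)*B (the GA analogue of Euler's formula).
theta = 10 degrees = 0.174533 rad
cos(10 deg) = 0.9848
sin(10 deg) = 0.1736
exp(theta*B) = 0.9848 + 0.1736*B


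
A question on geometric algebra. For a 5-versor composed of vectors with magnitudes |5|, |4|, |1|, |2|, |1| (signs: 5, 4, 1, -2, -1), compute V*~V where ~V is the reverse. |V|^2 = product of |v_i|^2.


Each vector v_i has |v_i|^2 = s_i^2
Squared scales: 5^2 = 25, 4^2 = 16, 1^2 = 1, (-2)^2 = 4, (-1)^2 = 1
|V|^2 = 25 * 16 * 1 * 4 * 1
= 1600


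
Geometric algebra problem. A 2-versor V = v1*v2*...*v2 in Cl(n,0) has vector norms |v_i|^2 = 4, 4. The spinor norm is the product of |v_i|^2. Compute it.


Spinor norm N(V) = |v1|^2 * |v2|^2 * ... * |v2|^2
= 4 * 4
Running product: 4, 16
N(V) = 16


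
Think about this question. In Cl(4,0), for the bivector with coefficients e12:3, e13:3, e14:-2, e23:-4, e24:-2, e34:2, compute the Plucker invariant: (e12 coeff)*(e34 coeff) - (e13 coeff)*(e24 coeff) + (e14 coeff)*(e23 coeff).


Plucker relation: af - be + cd
a*f = 3*2 = 6
b*e = 3*(-2) = -6
c*d = (-2)*(-4) = 8
af - be + cd = 6 - (-6) + 8
= 20


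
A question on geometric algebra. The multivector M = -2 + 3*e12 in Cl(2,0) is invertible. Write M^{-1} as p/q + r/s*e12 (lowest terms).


M = -2 + 3*e12, where e12^2 = -1.
Since M commutes with its reverse ~M = a - b*e12, M * ~M = a^2 - b^2*e12^2 = a^2 + b^2.
So M^{-1} = ~M / (a^2 + b^2) = (a - b*e12)/(a^2 + b^2).
a^2 + b^2 = 4 + 9 = 13
Scalar part = -2/13 = -2/13
Bivector coeff = -3/13 = -3/13
M^{-1} = -2/13 - 3/13*e12


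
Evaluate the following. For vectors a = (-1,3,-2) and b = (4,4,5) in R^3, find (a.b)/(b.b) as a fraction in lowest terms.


Projection coefficient = (a . b) / (b . b)
a . b = (-1)*4 + 3*4 + (-2)*5
= -4 + 12 + (-10) = -2
b . b = 4^2 + 4^2 + 5^2
= 16 + 16 + 25 = 57
Coefficient = -2/57
In lowest terms: -2/57


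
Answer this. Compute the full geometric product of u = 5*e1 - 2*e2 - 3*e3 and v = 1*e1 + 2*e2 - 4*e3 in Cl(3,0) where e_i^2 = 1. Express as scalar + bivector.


In Cl(3,0): e_i^2 = 1, e_ie_j = -e_je_i for i != j.
Scalar part = u . v = 5*1 + (-2)*2 + (-3)*(-4)
= 5 + (-4) + 12 = 13
e12 coeff = 5*2 - (-2)*1 = 10 - (-2) = 12
e13 coeff = 5*(-4) - (-3)*1 = -20 - (-3) = -17
e23 coeff = (-2)*(-4) - (-3)*2 = 8 - (-6) = 14
uv = 13 + 12*e12 - 17*e13 + 14*e23


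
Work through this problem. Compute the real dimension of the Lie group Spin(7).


Spin(n) double-covers SO(n); both have Lie algebra so(n) of dimension n(n-1)/2.
n = 7
n(n-1) = 7 * 6 = 42
dim Spin(7) = 42/2 = 21


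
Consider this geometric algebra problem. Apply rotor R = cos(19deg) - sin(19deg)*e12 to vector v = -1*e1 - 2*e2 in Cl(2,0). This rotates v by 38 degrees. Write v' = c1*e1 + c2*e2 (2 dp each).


Rotor R = cos(19deg) - sin(19deg)*e12
Rotation angle theta = 2 * 19 = 38 degrees
v' = R*v*~R rotates v by theta.
cos(38deg) = 0.7880, sin(38deg) = 0.6157
v'_1 = -1*cos(38deg) - (-2)*sin(38deg)
= -1*0.7880 - (-2)*0.6157
= 0.44
v'_2 = -1*sin(38deg) + (-2)*cos(38deg)
= -1*0.6157 + (-2)*0.7880
= -2.19
v' = 0.44*e1 - 2.19*e2


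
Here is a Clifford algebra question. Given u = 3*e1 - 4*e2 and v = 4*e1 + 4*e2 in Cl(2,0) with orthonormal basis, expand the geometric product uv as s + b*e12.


Expand: (3*e1 - 4*e2)(4*e1 + 4*e2)
= 3*4*e1e1 + 3*4*e1e2 + (-4)*4*e2e1 + (-4)*4*e2e2
Using e1^2 = e2^2 = 1, e2e1 = -e1e2:
Scalar part s = 3*4 + (-4)*4 = 12 + (-16) = -4
Bivector part b = 3*4 - (-4)*4 = 12 - (-16) = 28
uv = -4 + 28*e12


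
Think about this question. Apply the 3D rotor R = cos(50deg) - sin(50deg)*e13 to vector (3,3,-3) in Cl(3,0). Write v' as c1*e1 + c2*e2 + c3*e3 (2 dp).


Rotor R = cos(50deg) - sin(50deg)*e13
Rotation angle theta = 2 * 50 = 100 degrees in the e13 plane (e1 -> e3).
The component perpendicular to the plane (e2) is invariant: v'_2 = v2 = 3.00
cos(100deg) = -0.1736, sin(100deg) = 0.9848
v'_1 = v1*cos(theta) - v3*sin(theta) = 3*(-0.1736) - (-3)*0.9848 = 2.43
v'_3 = v1*sin(theta) + v3*cos(theta) = 3*0.9848 + (-3)*(-0.1736) = 3.48
v' = 2.43*e1 + 3.00*e2 + 3.48*e3


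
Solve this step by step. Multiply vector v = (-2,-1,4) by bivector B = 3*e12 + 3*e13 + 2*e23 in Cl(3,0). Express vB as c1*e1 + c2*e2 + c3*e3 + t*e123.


vB has grade-1 (vector) and grade-3 (trivector) parts: vB = (v _| B) + (v ^ B).
Vector part <vB>_1:
  e1: -v2*b12 - v3*b13 = -(-1)*(3) - (4)*(3) = -9
  e2: v1*b12 - v3*b23 = (-2)*(3) - (4)*(2) = -14
  e3: v1*b13 + v2*b23 = (-2)*(3) + (-1)*(2) = -8
Trivector part <vB>_3:
  e123: v1*b23 - v2*b13 + v3*b12 = (-2)*(2) - (-1)*(3) + (4)*(3) = 11
vB = -9*e1 - 14*e2 - 8*e3 + 11*e123


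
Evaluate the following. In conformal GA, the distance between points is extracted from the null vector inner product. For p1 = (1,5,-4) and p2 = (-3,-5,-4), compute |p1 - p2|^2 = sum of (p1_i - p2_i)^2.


p1 - p2 = (4, 10, 0)
|p1 - p2|^2 = 4^2 + 10^2 + 0^2
= 16 + 100 + 0
= 116


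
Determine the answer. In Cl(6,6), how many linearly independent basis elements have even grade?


Even subalgebra dimension = 2^(n-1)
n = 6 + 6 = 12
2^(12 - 1) = 2^11 = 2048
Verification: sum of C(12,k) for even k = 1 + 66 + 495 + 924 + 495 + 66 + 1 = 2048
Result = 2048


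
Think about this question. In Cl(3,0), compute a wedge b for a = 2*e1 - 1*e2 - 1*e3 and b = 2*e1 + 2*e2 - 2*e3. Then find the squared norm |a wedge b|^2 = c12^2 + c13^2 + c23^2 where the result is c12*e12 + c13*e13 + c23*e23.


a wedge b = (a1*b2 - a2*b1)*e12 + (a1*b3 - a3*b1)*e13 + (a2*b3 - a3*b2)*e23
e12 coeff: 2*2 - (-1)*2 = 4 - (-2) = 6
e13 coeff: 2*(-2) - (-1)*2 = -4 - (-2) = -2
e23 coeff: (-1)*(-2) - (-1)*2 = 2 - (-2) = 4
|a wedge b|^2 = 6^2 + (-2)^2 + 4^2
= 36 + 4 + 16
= 56


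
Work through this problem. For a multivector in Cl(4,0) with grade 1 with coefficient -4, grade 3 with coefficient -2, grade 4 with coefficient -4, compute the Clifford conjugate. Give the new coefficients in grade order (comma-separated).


Clifford conjugate sign for grade k: (-1)^(k(k+1)/2)
Grade 1: (-1)^(1*2/2) = (-1)^1 = -1, coeff -4 -> 4
Grade 3: (-1)^(3*4/2) = (-1)^6 = 1, coeff -2 -> -2
Grade 4: (-1)^(4*5/2) = (-1)^10 = 1, coeff -4 -> -4
Conjugated coefficients: 4, -2, -4


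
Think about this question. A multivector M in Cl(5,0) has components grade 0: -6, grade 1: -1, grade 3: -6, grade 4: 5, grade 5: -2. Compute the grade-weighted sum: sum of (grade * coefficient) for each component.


Grade-weighted sum = sum of grade_k * coefficient_k
0*(-6) = 0
1*(-1) = -1
3*(-6) = -18
4*5 = 20
5*(-2) = -10
Total = 0 + (-1) + (-18) + 20 + (-10) = -9


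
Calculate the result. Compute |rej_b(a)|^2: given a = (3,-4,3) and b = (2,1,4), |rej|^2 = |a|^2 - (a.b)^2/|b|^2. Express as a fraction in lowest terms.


|a|^2 = 3^2 + (-4)^2 + 3^2 = 34
|b|^2 = 2^2 + 1^2 + 4^2 = 21
a . b = 3*2 + (-4)*1 + 3*4 = 14
(a.b)^2 = 14^2 = 196
|rej|^2 = 34 - 196/21
= (714 - 196)/21
= 518/21
In lowest terms: 74/3


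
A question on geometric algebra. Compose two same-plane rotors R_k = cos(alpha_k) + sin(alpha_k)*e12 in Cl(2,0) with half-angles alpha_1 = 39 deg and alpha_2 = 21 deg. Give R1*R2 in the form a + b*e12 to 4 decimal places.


Same-plane rotors commute and their half-angles add:
R1*R2 = cos(a1 + a2) + sin(a1 + a2)*e12.
a1 + a2 = 39 + 21 = 60 deg
cos(60 deg) = 0.5000
sin(60 deg) = 0.8660
R1*R2 = 0.5000 + 0.8660*e12


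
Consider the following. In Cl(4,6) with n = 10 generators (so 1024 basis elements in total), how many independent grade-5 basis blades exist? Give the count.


Number of grade-k basis blades in Cl(p,q) with n = p + q is C(n, k).
n = 4 + 6 = 10
C(10, 5) = 10! / (5! * 5!)
= 3628800 / (120 * 120)
= 252


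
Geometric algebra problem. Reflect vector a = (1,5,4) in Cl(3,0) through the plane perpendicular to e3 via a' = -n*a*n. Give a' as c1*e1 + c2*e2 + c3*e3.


Reflection formula: a' = -n*a*n, with n = e3 (unit vector, n^2 = 1).
For reflection through hyperplane perp to e3:
The component along e3 flips sign, others stay.
a = (1, 5, 4)
a' = (1, 5, -4)
a' = 1*e1 + 5*e2 - 4*e3


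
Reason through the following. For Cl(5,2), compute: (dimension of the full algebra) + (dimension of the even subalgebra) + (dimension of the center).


n = 5 + 2 = 7
Total dim = 2^7 = 128
Even subalgebra dim = 2^6 = 64
n is odd, so center dim = 2
Sum = 128 + 64 + 2 = 194


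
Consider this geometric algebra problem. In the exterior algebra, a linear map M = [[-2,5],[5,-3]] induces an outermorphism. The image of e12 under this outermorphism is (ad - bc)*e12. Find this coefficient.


The outermorphism of a linear map f sends e1^e2 to f(e1)^f(e2).
f(e1) = -2*e1 + 5*e2
f(e2) = 5*e1 - 3*e2
f(e1) ^ f(e2) = (-2*e1 + 5*e2) ^ (5*e1 - 3*e2)
= (-2)*(-3)*e12 + 5*5*e21
= (6 - 25)*e12
= -19*e12
Coefficient = -19


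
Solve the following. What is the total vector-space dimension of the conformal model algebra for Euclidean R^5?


The conformal model of R^5 uses Cl(6,1): the 5 Euclidean generators plus two extra orthogonal generators e+ (e+^2 = +1) and e- (e-^2 = -1), from which the null vectors e0, einf are built.
Number of generators m = 5 + 2 = 7.
dim Cl(p,q) = 2^m = 2^7 = 128


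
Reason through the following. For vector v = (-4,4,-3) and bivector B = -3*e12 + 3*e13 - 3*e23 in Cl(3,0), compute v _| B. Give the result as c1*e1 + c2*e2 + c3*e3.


Left contraction v _| B = <vB>_1 (grade-1 part of the geometric product vB).
Using e1_|e12 = e2, e2_|e12 = -e1, e1_|e13 = e3, e3_|e13 = -e1, e2_|e23 = e3, e3_|e23 = -e2:
e1 coeff: -v2*b12 - v3*b13 = -(4)*(-3) - (-3)*(3) = 21
e2 coeff: v1*b12 - v3*b23 = (-4)*(-3) - (-3)*(-3) = 3
e3 coeff: v1*b13 + v2*b23 = (-4)*(3) + (4)*(-3) = -24
v _| B = 21*e1 + 3*e2 - 24*e3


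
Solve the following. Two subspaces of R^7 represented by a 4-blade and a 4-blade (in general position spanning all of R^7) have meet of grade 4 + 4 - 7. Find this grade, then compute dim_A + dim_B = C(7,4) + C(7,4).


Meet grade = grade(A) + grade(B) - n
= 4 + 4 - 7 = 1
C(7,4) = 35
C(7,4) = 35
dim_A + dim_B = 35 + 35 = 70


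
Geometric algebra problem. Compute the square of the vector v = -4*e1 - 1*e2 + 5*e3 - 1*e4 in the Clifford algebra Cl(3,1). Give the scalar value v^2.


v^2 = sum of c_i^2 * e_i^2
Positive signature terms (e_i^2 = +1): (-4)^2 + (-1)^2 + 5^2 = 42
Negative signature terms (e_j^2 = -1): (-1)^2 = 1
v^2 = 42 - 1 = 41


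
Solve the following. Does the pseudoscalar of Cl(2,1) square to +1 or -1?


The pseudoscalar I = e1...e_n (product of all n generators) of Cl(p,q) satisfies I^2 = (-1)^(q + n(n-1)/2).
p = 2, q = 1, n = p + q = 3
n(n-1)/2 = 3 * 2 / 2 = 3
Exponent = q + n(n-1)/2 = 1 + 3 = 4
I^2 = (-1)^4 = +1


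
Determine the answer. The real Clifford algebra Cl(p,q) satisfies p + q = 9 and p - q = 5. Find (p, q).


We need p + q = 9 and p - q = 5.
Adding: 2p = 9 + 5 = 14, so p = 7.
Then q = 9 - 7 = 2.
(p, q) = (7, 2)


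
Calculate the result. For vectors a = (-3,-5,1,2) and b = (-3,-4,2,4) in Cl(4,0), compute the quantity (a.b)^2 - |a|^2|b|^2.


a . b = (-3)*(-3) + (-5)*(-4) + 1*2 + 2*4
= 9 + 20 + 2 + 8 = 39
|a|^2 = (-3)^2 + (-5)^2 + 1^2 + 2^2 = 39
|b|^2 = (-3)^2 + (-4)^2 + 2^2 + 4^2 = 45
(a.b)^2 = 39^2 = 1521
|a|^2 * |b|^2 = 39 * 45 = 1755
Result = 1521 - 1755 = -234


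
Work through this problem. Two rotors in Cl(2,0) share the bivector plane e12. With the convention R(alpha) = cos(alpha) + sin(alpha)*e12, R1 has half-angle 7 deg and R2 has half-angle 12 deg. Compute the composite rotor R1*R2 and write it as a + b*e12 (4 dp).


Same-plane rotors commute and their half-angles add:
R1*R2 = cos(a1 + a2) + sin(a1 + a2)*e12.
a1 + a2 = 7 + 12 = 19 deg
cos(19 deg) = 0.9455
sin(19 deg) = 0.3256
R1*R2 = 0.9455 + 0.3256*e12


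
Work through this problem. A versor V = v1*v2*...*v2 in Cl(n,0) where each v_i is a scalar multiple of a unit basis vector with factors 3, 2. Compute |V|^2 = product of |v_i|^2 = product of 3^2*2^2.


Each vector v_i has |v_i|^2 = s_i^2
Squared scales: 3^2 = 9, 2^2 = 4
|V|^2 = 9 * 4
= 36


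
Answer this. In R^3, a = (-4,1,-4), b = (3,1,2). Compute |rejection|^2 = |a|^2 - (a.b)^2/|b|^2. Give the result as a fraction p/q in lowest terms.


|a|^2 = (-4)^2 + 1^2 + (-4)^2 = 33
|b|^2 = 3^2 + 1^2 + 2^2 = 14
a . b = (-4)*3 + 1*1 + (-4)*2 = -19
(a.b)^2 = (-19)^2 = 361
|rej|^2 = 33 - 361/14
= (462 - 361)/14
= 101/14
In lowest terms: 101/14


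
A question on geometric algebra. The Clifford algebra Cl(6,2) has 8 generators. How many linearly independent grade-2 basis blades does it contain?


Number of grade-k basis blades in Cl(p,q) with n = p + q is C(n, k).
n = 6 + 2 = 8
C(8, 2) = 8! / (2! * 6!)
= 40320 / (2 * 720)
= 28


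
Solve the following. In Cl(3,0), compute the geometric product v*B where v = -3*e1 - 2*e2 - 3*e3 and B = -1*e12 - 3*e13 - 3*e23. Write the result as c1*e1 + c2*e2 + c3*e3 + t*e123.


vB has grade-1 (vector) and grade-3 (trivector) parts: vB = (v _| B) + (v ^ B).
Vector part <vB>_1:
  e1: -v2*b12 - v3*b13 = -(-2)*(-1) - (-3)*(-3) = -11
  e2: v1*b12 - v3*b23 = (-3)*(-1) - (-3)*(-3) = -6
  e3: v1*b13 + v2*b23 = (-3)*(-3) + (-2)*(-3) = 15
Trivector part <vB>_3:
  e123: v1*b23 - v2*b13 + v3*b12 = (-3)*(-3) - (-2)*(-3) + (-3)*(-1) = 6
vB = -11*e1 - 6*e2 + 15*e3 + 6*e123


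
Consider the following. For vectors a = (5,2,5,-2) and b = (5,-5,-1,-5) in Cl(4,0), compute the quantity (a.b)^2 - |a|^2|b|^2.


a . b = 5*5 + 2*(-5) + 5*(-1) + (-2)*(-5)
= 25 + (-10) + (-5) + 10 = 20
|a|^2 = 5^2 + 2^2 + 5^2 + (-2)^2 = 58
|b|^2 = 5^2 + (-5)^2 + (-1)^2 + (-5)^2 = 76
(a.b)^2 = 20^2 = 400
|a|^2 * |b|^2 = 58 * 76 = 4408
Result = 400 - 4408 = -4008


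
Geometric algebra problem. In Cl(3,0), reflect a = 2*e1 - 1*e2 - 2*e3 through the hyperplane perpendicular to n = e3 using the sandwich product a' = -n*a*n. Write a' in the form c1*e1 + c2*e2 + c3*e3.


Reflection formula: a' = -n*a*n, with n = e3 (unit vector, n^2 = 1).
For reflection through hyperplane perp to e3:
The component along e3 flips sign, others stay.
a = (2, -1, -2)
a' = (2, -1, 2)
a' = 2*e1 - 1*e2 + 2*e3


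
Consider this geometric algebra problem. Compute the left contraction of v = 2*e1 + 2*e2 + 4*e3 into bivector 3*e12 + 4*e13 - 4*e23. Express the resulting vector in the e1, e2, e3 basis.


Left contraction v _| B = <vB>_1 (grade-1 part of the geometric product vB).
Using e1_|e12 = e2, e2_|e12 = -e1, e1_|e13 = e3, e3_|e13 = -e1, e2_|e23 = e3, e3_|e23 = -e2:
e1 coeff: -v2*b12 - v3*b13 = -(2)*(3) - (4)*(4) = -22
e2 coeff: v1*b12 - v3*b23 = (2)*(3) - (4)*(-4) = 22
e3 coeff: v1*b13 + v2*b23 = (2)*(4) + (2)*(-4) = 0
v _| B = -22*e1 + 22*e2 + 0*e3


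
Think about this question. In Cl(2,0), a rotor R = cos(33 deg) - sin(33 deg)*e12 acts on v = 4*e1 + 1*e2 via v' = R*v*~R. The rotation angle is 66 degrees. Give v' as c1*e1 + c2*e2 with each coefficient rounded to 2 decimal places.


Rotor R = cos(33deg) - sin(33deg)*e12
Rotation angle theta = 2 * 33 = 66 degrees
v' = R*v*~R rotates v by theta.
cos(66deg) = 0.4067, sin(66deg) = 0.9135
v'_1 = 4*cos(66deg) - 1*sin(66deg)
= 4*0.4067 - 1*0.9135
= 0.71
v'_2 = 4*sin(66deg) + 1*cos(66deg)
= 4*0.9135 + 1*0.4067
= 4.06
v' = 0.71*e1 + 4.06*e2


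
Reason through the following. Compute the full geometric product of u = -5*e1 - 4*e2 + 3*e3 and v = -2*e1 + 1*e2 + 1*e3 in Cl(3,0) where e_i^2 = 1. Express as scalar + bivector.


In Cl(3,0): e_i^2 = 1, e_ie_j = -e_je_i for i != j.
Scalar part = u . v = (-5)*(-2) + (-4)*1 + 3*1
= 10 + (-4) + 3 = 9
e12 coeff = (-5)*1 - (-4)*(-2) = -5 - 8 = -13
e13 coeff = (-5)*1 - 3*(-2) = -5 - (-6) = 1
e23 coeff = (-4)*1 - 3*1 = -4 - 3 = -7
uv = 9 - 13*e12 + 1*e13 - 7*e23


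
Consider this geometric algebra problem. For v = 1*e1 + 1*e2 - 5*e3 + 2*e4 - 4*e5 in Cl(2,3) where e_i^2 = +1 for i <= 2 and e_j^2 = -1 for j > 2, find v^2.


v^2 = sum of c_i^2 * e_i^2
Positive signature terms (e_i^2 = +1): 1^2 + 1^2 = 2
Negative signature terms (e_j^2 = -1): (-5)^2 + 2^2 + (-4)^2 = 45
v^2 = 2 - 45 = -43


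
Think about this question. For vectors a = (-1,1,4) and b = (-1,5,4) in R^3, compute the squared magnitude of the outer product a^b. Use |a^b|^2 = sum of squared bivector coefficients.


a wedge b = (a1*b2 - a2*b1)*e12 + (a1*b3 - a3*b1)*e13 + (a2*b3 - a3*b2)*e23
e12 coeff: (-1)*5 - 1*(-1) = -5 - (-1) = -4
e13 coeff: (-1)*4 - 4*(-1) = -4 - (-4) = 0
e23 coeff: 1*4 - 4*5 = 4 - 20 = -16
|a wedge b|^2 = (-4)^2 + 0^2 + (-16)^2
= 16 + 0 + 256
= 272


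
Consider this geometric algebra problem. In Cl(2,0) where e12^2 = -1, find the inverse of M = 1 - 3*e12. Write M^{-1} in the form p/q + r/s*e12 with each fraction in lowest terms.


M = 1 - 3*e12, where e12^2 = -1.
Since M commutes with its reverse ~M = a - b*e12, M * ~M = a^2 - b^2*e12^2 = a^2 + b^2.
So M^{-1} = ~M / (a^2 + b^2) = (a - b*e12)/(a^2 + b^2).
a^2 + b^2 = 1 + 9 = 10
Scalar part = 1/10 = 1/10
Bivector coeff = 3/10 = 3/10
M^{-1} = 1/10 + 3/10*e12


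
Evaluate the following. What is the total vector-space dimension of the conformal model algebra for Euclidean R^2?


The conformal model of R^2 uses Cl(3,1): the 2 Euclidean generators plus two extra orthogonal generators e+ (e+^2 = +1) and e- (e-^2 = -1), from which the null vectors e0, einf are built.
Number of generators m = 2 + 2 = 4.
dim Cl(p,q) = 2^m = 2^4 = 16


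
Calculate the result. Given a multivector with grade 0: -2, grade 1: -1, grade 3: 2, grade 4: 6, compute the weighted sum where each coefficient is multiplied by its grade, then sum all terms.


Grade-weighted sum = sum of grade_k * coefficient_k
0*(-2) = 0
1*(-1) = -1
3*2 = 6
4*6 = 24
Total = 0 + (-1) + 6 + 24 = 29


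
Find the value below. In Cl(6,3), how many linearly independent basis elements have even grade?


Even subalgebra dimension = 2^(n-1)
n = 6 + 3 = 9
2^(9 - 1) = 2^8 = 256
Verification: sum of C(9,k) for even k = 1 + 36 + 126 + 84 + 9 = 256
Result = 256
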